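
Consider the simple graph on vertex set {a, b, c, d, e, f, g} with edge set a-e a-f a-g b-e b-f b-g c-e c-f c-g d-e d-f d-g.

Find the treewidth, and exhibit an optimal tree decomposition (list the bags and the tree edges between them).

Treewidth 3.
One such decomposition:
Bags: B1 = {c, e, f, g}  B2 = {d, e, f, g}  B3 = {b, e, f, g}  B4 = {a, e, f, g}
Tree: B1–B2, B2–B3, B3–B4

Each bag holds 4 vertices, so the decomposition has width 3, which upper-bounds the treewidth. For the lower bound: the 4 vertex sets {c,e}, {d,f}, {g}, {b} are disjoint, each induces a connected subgraph, and every pair is joined by at least one edge of G. Contracting each set to a single vertex therefore yields K_{4} as a minor, and since treewidth is minor-monotone, tw(G) ≥ tw(K_{4}) = 3. Therefore the treewidth is 3.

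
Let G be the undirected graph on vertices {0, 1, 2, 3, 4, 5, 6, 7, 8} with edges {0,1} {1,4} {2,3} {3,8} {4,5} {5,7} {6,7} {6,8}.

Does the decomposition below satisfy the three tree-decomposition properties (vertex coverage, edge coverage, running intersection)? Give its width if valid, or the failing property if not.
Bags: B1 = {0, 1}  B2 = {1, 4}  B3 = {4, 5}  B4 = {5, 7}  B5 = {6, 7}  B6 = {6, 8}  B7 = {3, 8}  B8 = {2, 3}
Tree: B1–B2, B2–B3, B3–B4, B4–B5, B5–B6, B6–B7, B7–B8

Yes; width 1.

Vertex coverage: the bags together contain {0, 1, 2, 3, 4, 5, 6, 7, 8}, the full vertex set. Edge coverage: each edge of G has both endpoints in at least one bag. Running intersection: for every vertex, the bags containing it form a connected subtree. All three properties hold, so this is a valid tree decomposition of width max|bag| − 1 = 1, and hence tw(G) ≤ 1.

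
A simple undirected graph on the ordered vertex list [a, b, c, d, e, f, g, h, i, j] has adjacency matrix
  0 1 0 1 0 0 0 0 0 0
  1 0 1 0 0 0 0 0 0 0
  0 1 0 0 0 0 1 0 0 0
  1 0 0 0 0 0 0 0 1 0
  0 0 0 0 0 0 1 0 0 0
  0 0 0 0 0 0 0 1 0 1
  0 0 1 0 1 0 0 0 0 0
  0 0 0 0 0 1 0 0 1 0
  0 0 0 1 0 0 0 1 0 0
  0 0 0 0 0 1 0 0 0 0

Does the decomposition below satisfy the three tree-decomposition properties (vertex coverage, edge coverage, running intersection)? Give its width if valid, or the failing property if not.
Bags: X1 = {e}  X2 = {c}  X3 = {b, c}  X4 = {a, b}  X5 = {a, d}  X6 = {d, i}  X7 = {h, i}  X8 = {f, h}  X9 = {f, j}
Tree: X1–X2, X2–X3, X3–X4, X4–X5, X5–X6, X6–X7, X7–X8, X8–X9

No — vertex g appears in no bag.

A tree decomposition must satisfy three properties: every vertex lies in some bag; for every edge, both endpoints lie together in some bag; and for every vertex, the bags containing it form a connected subtree. Here vertex g appears in no bag, so the decomposition is invalid.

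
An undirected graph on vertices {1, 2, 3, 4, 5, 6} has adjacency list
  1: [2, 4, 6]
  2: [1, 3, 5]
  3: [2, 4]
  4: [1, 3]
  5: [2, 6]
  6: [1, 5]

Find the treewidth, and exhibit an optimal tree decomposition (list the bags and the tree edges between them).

Treewidth 2.
Bags: B1 = {1, 5, 6}  B2 = {1, 2, 5}  B3 = {1, 2, 4}  B4 = {2, 3, 4}
Tree: B1–B2, B2–B3, B3–B4

Every bag has size at most 3, so the width is 3 − 1 = 2 and tw(G) ≤ 2. Since 6–5–2–1–6 is a cycle in G, G is not acyclic. Forests are exactly the graphs of treewidth ≤ 1, so tw(G) ≥ 2. Combining the bounds, tw(G) = 2.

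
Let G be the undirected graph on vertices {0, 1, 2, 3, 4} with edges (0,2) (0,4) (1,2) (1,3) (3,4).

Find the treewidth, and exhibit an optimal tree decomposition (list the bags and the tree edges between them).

The largest bag has 3 vertices, giving width 2; this decomposition certifies tw(G) ≤ 2. Since 3–1–2–0–4–3 is a cycle in G, G is not acyclic. Forests are exactly the graphs of treewidth ≤ 1, so tw(G) ≥ 2. Therefore the treewidth is 2.

Treewidth 2.
Bags: B1 = {1, 2, 3}  B2 = {0, 2, 3}  B3 = {0, 3, 4}
Tree: B1–B2, B2–B3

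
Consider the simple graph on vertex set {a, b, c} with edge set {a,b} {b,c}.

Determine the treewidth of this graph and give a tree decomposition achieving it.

Treewidth 1.
One such decomposition:
Bags: B1 = {b, c}  B2 = {a, b}
Tree: B1–B2

The largest bag has 2 vertices, giving width 1; this decomposition certifies tw(G) ≤ 1. Since G has at least one edge (e.g. b–c), it is not an edgeless graph, so tw(G) ≥ 1. Hence tw(G) = 1 exactly.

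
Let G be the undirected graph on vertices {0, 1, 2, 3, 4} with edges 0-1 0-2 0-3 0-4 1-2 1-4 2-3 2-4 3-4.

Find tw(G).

3

A width-3 tree decomposition is:
Bags: B1 = {0, 2, 3, 4}  B2 = {0, 1, 2, 4}
Tree: B1–B2
Each bag holds 4 vertices, so the decomposition has width 3, which upper-bounds the treewidth. On the other hand G contains the 4-clique {0, 1, 2, 4}. A clique must lie in a single bag of any decomposition, so no decomposition can have width below 3. The upper and lower bounds meet at 3, so that is the treewidth.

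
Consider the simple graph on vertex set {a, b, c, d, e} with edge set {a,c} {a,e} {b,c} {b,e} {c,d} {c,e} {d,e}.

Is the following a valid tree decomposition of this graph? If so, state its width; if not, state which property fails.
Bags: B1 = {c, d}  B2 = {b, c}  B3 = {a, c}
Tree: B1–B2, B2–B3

No — vertex e appears in no bag.

A tree decomposition must satisfy three properties: every vertex lies in some bag; for every edge, both endpoints lie together in some bag; and for every vertex, the bags containing it form a connected subtree. Here vertex e appears in no bag, so the decomposition is invalid.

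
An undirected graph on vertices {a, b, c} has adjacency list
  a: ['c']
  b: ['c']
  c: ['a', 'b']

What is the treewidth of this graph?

1

A width-1 tree decomposition is:
Bags: B1 = {b, c}  B2 = {a, c}
Tree: B1–B2
Every bag has size at most 2, so the width is 2 − 1 = 1 and tw(G) ≤ 1. Since G has at least one edge (e.g. b–c), it is not an edgeless graph, so tw(G) ≥ 1. Hence tw(G) = 1 exactly.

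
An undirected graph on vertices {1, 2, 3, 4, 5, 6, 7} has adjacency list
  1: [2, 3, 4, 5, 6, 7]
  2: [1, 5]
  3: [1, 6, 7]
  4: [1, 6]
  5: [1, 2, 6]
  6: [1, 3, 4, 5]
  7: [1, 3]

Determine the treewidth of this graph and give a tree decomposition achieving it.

Every bag has size at most 3, so the width is 3 − 1 = 2 and tw(G) ≤ 2. Conversely, {1, 2, 5} is a clique of size 3, and the vertices of any clique must share a bag in every tree decomposition; so some bag has ≥ 3 vertices and tw(G) ≥ 2. Combining the bounds, tw(G) = 2.

Treewidth 2.
One optimal decomposition is:
Bags: B1 = {1, 3, 6}  B2 = {1, 4, 6}  B3 = {1, 5, 6}  B4 = {1, 3, 7}  B5 = {1, 2, 5}
Tree: B1–B2, B1–B3, B1–B4, B3–B5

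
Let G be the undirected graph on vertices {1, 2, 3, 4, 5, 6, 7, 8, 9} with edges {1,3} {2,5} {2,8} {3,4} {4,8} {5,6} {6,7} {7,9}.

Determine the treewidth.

1

A width-1 tree decomposition is:
Bags: B1 = {1, 3}  B2 = {3, 4}  B3 = {4, 8}  B4 = {2, 8}  B5 = {2, 5}  B6 = {5, 6}  B7 = {6, 7}  B8 = {7, 9}
Tree: B1–B2, B2–B3, B3–B4, B4–B5, B5–B6, B6–B7, B7–B8
Each bag holds 2 vertices, so the decomposition has width 1, which upper-bounds the treewidth. G has an edge, so its treewidth is at least 1. Combining the bounds, tw(G) = 1.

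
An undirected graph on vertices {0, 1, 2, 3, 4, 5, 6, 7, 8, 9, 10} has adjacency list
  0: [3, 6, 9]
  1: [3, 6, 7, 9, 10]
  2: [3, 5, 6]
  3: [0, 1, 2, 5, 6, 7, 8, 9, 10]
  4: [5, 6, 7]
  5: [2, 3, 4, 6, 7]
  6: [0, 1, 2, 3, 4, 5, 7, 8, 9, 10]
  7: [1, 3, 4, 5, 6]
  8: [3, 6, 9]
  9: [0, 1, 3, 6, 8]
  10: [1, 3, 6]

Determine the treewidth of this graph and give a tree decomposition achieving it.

Each bag holds 4 vertices, so the decomposition has width 3, which upper-bounds the treewidth. For the lower bound, the 4 vertices {0, 3, 6, 9} are pairwise adjacent, and any tree decomposition puts a clique entirely inside one bag — forcing width ≥ 3. Combining the bounds, tw(G) = 3.

Treewidth 3.
Bags: B1 = {1, 3, 6, 7}  B2 = {1, 3, 6, 9}  B3 = {3, 5, 6, 7}  B4 = {4, 5, 6, 7}  B5 = {1, 3, 6, 10}  B6 = {0, 3, 6, 9}  B7 = {3, 6, 8, 9}  B8 = {2, 3, 5, 6}
Tree: B1–B2, B1–B3, B3–B4, B1–B5, B2–B6, B2–B7, B3–B8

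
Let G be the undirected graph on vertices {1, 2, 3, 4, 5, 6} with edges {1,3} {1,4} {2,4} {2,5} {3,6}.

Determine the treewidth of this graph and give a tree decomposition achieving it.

Treewidth 1.
One optimal decomposition is:
Bags: B1 = {2, 5}  B2 = {2, 4}  B3 = {1, 4}  B4 = {1, 3}  B5 = {3, 6}
Tree: B1–B2, B2–B3, B3–B4, B4–B5

Every bag has size at most 2, so the width is 2 − 1 = 1 and tw(G) ≤ 1. Any graph with an edge has treewidth ≥ 1, and G has the edge 5–2. Hence tw(G) = 1 exactly.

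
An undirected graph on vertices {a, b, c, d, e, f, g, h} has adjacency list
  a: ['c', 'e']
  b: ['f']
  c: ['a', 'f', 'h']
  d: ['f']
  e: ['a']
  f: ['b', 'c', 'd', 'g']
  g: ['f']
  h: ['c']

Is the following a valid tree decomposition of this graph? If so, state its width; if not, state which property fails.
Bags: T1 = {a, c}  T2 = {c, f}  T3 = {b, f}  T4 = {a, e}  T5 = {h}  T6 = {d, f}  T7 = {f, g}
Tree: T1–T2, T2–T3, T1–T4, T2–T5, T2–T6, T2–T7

A tree decomposition must satisfy three properties: every vertex lies in some bag; for every edge, both endpoints lie together in some bag; and for every vertex, the bags containing it form a connected subtree. Here edge (c,h) lies in no bag, so the decomposition is invalid.

No — edge (c,h) lies in no bag.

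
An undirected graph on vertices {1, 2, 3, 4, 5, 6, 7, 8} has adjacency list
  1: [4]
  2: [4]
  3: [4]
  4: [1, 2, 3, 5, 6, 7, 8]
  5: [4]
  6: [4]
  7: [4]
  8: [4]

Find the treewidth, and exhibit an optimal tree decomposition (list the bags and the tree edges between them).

Treewidth 1.
One optimal decomposition is:
Bags: B1 = {4, 7}  B2 = {4, 8}  B3 = {2, 4}  B4 = {3, 4}  B5 = {1, 4}  B6 = {4, 6}  B7 = {4, 5}
Tree: B1–B2, B1–B3, B2–B4, B2–B5, B5–B6, B4–B7

The largest bag has 2 vertices, giving width 1; this decomposition certifies tw(G) ≤ 1. Any graph with an edge has treewidth ≥ 1, and G has the edge 4–7. Therefore the treewidth is 1.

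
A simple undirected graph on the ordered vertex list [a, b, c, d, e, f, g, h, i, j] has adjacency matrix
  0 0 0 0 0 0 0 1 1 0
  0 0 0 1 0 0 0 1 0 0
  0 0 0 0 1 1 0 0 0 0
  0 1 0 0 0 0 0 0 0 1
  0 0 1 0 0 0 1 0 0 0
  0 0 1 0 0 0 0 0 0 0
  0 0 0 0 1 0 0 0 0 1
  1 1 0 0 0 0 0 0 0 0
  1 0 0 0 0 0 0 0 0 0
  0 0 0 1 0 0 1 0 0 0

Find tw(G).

A width-1 tree decomposition is:
Bags: B1 = {a, i}  B2 = {a, h}  B3 = {b, h}  B4 = {b, d}  B5 = {d, j}  B6 = {g, j}  B7 = {e, g}  B8 = {c, e}  B9 = {c, f}
Tree: B1–B2, B2–B3, B3–B4, B4–B5, B5–B6, B6–B7, B7–B8, B8–B9
Each bag holds 2 vertices, so the decomposition has width 1, which upper-bounds the treewidth. Since G has at least one edge (e.g. i–a), it is not an edgeless graph, so tw(G) ≥ 1. Hence tw(G) = 1 exactly.

1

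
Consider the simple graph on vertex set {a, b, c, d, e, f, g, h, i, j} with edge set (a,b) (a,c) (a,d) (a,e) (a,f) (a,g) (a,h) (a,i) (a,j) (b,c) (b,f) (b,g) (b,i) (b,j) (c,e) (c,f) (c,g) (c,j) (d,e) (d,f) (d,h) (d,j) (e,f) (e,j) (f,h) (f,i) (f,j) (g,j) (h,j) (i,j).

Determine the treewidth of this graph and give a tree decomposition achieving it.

Treewidth 4.
One such decomposition:
Bags: B1 = {a, c, e, f, j}  B2 = {a, b, c, f, j}  B3 = {a, d, e, f, j}  B4 = {a, b, c, g, j}  B5 = {a, d, f, h, j}  B6 = {a, b, f, i, j}
Tree: B1–B2, B1–B3, B2–B4, B3–B5, B2–B6

The largest bag has 5 vertices, giving width 4; this decomposition certifies tw(G) ≤ 4. For the lower bound, the 5 vertices {a, b, c, g, j} are pairwise adjacent, and any tree decomposition puts a clique entirely inside one bag — forcing width ≥ 4. Combining the bounds, tw(G) = 4.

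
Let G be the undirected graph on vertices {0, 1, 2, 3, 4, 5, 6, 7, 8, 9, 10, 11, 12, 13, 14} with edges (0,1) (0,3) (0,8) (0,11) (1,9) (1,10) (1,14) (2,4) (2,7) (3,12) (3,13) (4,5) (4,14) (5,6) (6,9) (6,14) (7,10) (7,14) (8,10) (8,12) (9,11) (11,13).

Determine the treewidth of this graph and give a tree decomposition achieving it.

Treewidth 3.
Bags: B1 = {3, 8, 12, 13}  B2 = {0, 3, 8, 13}  B3 = {0, 8, 11, 13}  B4 = {0, 8, 10, 11}  B5 = {0, 1, 10, 11}  B6 = {1, 9, 10, 11}  B7 = {1, 7, 9, 10}  B8 = {1, 7, 9, 14}  B9 = {6, 7, 9, 14}  B10 = {2, 6, 7, 14}  B11 = {2, 4, 6, 14}  B12 = {2, 4, 5, 6}
Tree: B1–B2, B2–B3, B3–B4, B4–B5, B5–B6, B6–B7, B7–B8, B8–B9, B9–B10, B10–B11, B11–B12

Each bag holds 4 vertices, so the decomposition has width 3, which upper-bounds the treewidth. For the lower bound: the 4 vertex sets {3,12,13}, {8}, {0}, {1,9,10,11} are disjoint, each induces a connected subgraph, and every pair is joined by at least one edge of G. Contracting each set to a single vertex therefore yields K_{4} as a minor, and since treewidth is minor-monotone, tw(G) ≥ tw(K_{4}) = 3. Combining the bounds, tw(G) = 3.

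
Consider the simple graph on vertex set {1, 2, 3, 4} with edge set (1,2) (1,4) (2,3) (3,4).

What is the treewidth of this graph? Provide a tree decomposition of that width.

Treewidth 2.
Bags: B1 = {1, 2, 4}  B2 = {2, 3, 4}
Tree: B1–B2

The largest bag has 3 vertices, giving width 2; this decomposition certifies tw(G) ≤ 2. Since 4–1–2–3–4 is a cycle in G, G is not acyclic. Forests are exactly the graphs of treewidth ≤ 1, so tw(G) ≥ 2. Hence tw(G) = 2 exactly.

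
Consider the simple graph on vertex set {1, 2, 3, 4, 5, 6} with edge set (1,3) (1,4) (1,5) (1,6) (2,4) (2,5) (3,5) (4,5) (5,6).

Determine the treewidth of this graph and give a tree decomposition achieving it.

Treewidth 2.
One optimal decomposition is:
Bags: B1 = {1, 4, 5}  B2 = {1, 3, 5}  B3 = {1, 5, 6}  B4 = {2, 4, 5}
Tree: B1–B2, B1–B3, B1–B4

Every bag has size at most 3, so the width is 3 − 1 = 2 and tw(G) ≤ 2. Conversely, {1, 3, 5} is a clique of size 3, and the vertices of any clique must share a bag in every tree decomposition; so some bag has ≥ 3 vertices and tw(G) ≥ 2. The upper and lower bounds meet at 2, so that is the treewidth.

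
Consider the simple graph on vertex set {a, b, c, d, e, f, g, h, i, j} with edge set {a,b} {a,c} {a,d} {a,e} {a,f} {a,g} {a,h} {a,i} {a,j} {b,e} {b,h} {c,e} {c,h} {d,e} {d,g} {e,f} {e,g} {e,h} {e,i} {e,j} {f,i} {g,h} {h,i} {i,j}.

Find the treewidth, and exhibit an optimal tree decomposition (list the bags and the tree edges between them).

Treewidth 3.
Bags: B1 = {a, e, f, i}  B2 = {a, e, i, j}  B3 = {a, e, h, i}  B4 = {a, e, g, h}  B5 = {a, b, e, h}  B6 = {a, c, e, h}  B7 = {a, d, e, g}
Tree: B1–B2, B2–B3, B3–B4, B3–B5, B4–B6, B4–B7

Every bag has size at most 4, so the width is 4 − 1 = 3 and tw(G) ≤ 3. For the lower bound, the 4 vertices {a, d, e, g} are pairwise adjacent, and any tree decomposition puts a clique entirely inside one bag — forcing width ≥ 3. The upper and lower bounds meet at 3, so that is the treewidth.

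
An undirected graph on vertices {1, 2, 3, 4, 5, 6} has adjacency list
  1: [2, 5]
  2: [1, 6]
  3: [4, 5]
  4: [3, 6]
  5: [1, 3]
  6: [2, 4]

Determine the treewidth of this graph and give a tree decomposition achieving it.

Treewidth 2.
One optimal decomposition is:
Bags: B1 = {1, 3, 5}  B2 = {1, 3, 4}  B3 = {1, 4, 6}  B4 = {1, 2, 6}
Tree: B1–B2, B2–B3, B3–B4

Each bag holds 3 vertices, so the decomposition has width 2, which upper-bounds the treewidth. Since 1–5–3–4–6–2–1 is a cycle in G, G is not acyclic. Forests are exactly the graphs of treewidth ≤ 1, so tw(G) ≥ 2. Hence tw(G) = 2 exactly.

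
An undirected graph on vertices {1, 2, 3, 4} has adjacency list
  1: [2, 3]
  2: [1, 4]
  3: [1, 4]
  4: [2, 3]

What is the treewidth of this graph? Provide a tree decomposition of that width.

The largest bag has 3 vertices, giving width 2; this decomposition certifies tw(G) ≤ 2. For the lower bound, G contains the cycle 4–3–1–2–4, so G is not a forest; only forests have treewidth ≤ 1, hence tw(G) ≥ 2. Hence tw(G) = 2 exactly.

Treewidth 2.
Bags: B1 = {1, 3, 4}  B2 = {1, 2, 4}
Tree: B1–B2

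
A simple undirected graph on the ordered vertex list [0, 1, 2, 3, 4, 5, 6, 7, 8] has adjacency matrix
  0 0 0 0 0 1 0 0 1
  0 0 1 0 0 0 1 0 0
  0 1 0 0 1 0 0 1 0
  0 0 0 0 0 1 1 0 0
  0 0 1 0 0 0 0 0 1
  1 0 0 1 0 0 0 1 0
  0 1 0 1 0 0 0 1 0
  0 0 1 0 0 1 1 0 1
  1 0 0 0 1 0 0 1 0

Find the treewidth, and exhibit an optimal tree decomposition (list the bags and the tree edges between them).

Treewidth 3.
One optimal decomposition is:
Bags: B1 = {0, 3, 5, 6}  B2 = {0, 5, 6, 7}  B3 = {0, 6, 7, 8}  B4 = {1, 6, 7, 8}  B5 = {1, 2, 7, 8}  B6 = {1, 2, 4, 8}
Tree: B1–B2, B2–B3, B3–B4, B4–B5, B5–B6

Every bag has size at most 4, so the width is 4 − 1 = 3 and tw(G) ≤ 3. For the lower bound: the 4 vertex sets {0,3,5}, {6}, {7}, {1,2,4,8} are disjoint, each induces a connected subgraph, and every pair is joined by at least one edge of G. Contracting each set to a single vertex therefore yields K_{4} as a minor, and since treewidth is minor-monotone, tw(G) ≥ tw(K_{4}) = 3. The upper and lower bounds meet at 3, so that is the treewidth.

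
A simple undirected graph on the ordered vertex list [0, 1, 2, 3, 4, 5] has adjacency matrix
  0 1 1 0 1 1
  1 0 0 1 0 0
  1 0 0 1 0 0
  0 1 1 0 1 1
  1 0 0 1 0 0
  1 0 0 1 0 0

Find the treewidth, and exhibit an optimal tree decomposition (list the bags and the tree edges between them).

Treewidth 2.
One such decomposition:
Bags: B1 = {0, 2, 3}  B2 = {0, 1, 3}  B3 = {0, 3, 4}  B4 = {0, 3, 5}
Tree: B1–B2, B2–B3, B3–B4

Every bag has size at most 3, so the width is 3 − 1 = 2 and tw(G) ≤ 2. The edges 2–0–1–3–2 form a cycle, so G is not a tree and its treewidth is at least 2. Hence tw(G) = 2 exactly.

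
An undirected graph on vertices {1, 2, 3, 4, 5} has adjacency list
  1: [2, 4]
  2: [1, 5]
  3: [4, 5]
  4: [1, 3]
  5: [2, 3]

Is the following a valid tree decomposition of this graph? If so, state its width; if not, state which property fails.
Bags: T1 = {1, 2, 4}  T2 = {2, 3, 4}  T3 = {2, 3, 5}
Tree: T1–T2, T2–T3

Yes; width 2.

Checking the three conditions: (i) the bags cover all of {1, 2, 3, 4, 5}; (ii) for each edge, some bag contains both endpoints; (iii) the bags containing any fixed vertex form a subtree. All hold, so the decomposition is valid with width 3 − 1 = 2.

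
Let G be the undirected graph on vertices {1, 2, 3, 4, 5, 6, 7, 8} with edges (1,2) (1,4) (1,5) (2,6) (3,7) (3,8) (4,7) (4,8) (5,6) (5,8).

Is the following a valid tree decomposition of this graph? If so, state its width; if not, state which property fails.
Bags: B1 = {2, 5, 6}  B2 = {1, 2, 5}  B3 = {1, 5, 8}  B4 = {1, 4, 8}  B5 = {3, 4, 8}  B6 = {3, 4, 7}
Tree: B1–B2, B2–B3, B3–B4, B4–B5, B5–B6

Every vertex of G appears in some bag (union = {1, 2, 3, 4, 5, 6, 7, 8}); every edge is covered by a bag; and for each vertex v the set of bags containing v is connected in the bag tree. The decomposition is therefore valid. The largest bag has 3 vertices, so the width is 2.

Yes; width 2.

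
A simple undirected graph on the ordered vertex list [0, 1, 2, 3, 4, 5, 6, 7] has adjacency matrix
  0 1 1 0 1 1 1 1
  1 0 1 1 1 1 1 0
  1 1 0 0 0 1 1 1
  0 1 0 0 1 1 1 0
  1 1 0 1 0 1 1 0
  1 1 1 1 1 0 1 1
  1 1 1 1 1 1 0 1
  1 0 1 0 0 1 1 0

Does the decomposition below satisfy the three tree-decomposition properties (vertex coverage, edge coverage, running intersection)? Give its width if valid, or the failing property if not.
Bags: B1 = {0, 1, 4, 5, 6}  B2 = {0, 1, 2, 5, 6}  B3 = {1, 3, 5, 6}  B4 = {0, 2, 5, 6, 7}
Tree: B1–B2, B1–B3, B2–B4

No — edge (4,3) lies in no bag.

A tree decomposition must satisfy three properties: every vertex lies in some bag; for every edge, both endpoints lie together in some bag; and for every vertex, the bags containing it form a connected subtree. Here edge (4,3) lies in no bag, so the decomposition is invalid.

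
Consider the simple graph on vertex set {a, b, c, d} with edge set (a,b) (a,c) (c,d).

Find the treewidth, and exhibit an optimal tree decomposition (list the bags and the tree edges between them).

Treewidth 1.
One optimal decomposition is:
Bags: B1 = {a, c}  B2 = {a, b}  B3 = {c, d}
Tree: B1–B2, B1–B3

Every bag has size at most 2, so the width is 2 − 1 = 1 and tw(G) ≤ 1. G has an edge, so its treewidth is at least 1. The upper and lower bounds meet at 1, so that is the treewidth.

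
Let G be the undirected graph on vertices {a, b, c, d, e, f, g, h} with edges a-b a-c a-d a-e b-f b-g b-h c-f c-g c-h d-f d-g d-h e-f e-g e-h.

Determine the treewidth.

A width-4 tree decomposition is:
Bags: B1 = {b, c, d, e, f}  B2 = {a, b, c, d, e}  B3 = {b, c, d, e, h}  B4 = {b, c, d, e, g}
Tree: B1–B2, B2–B3, B3–B4
Each bag holds 5 vertices, so the decomposition has width 4, which upper-bounds the treewidth. For the lower bound: the 5 vertex sets {c,f}, {a,e}, {d,h}, {b}, {g} are disjoint, each induces a connected subgraph, and every pair is joined by at least one edge of G. Contracting each set to a single vertex therefore yields K_{5} as a minor, and since treewidth is minor-monotone, tw(G) ≥ tw(K_{5}) = 4. The upper and lower bounds meet at 4, so that is the treewidth.

4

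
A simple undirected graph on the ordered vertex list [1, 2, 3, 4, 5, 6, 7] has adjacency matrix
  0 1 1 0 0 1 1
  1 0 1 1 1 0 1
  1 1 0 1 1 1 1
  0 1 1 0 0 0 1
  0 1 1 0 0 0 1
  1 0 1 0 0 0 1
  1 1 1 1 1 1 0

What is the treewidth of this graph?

3

A width-3 tree decomposition is:
Bags: B1 = {2, 3, 5, 7}  B2 = {1, 2, 3, 7}  B3 = {1, 3, 6, 7}  B4 = {2, 3, 4, 7}
Tree: B1–B2, B2–B3, B2–B4
Every bag has size at most 4, so the width is 4 − 1 = 3 and tw(G) ≤ 3. Conversely, {1, 2, 3, 7} is a clique of size 4, and the vertices of any clique must share a bag in every tree decomposition; so some bag has ≥ 4 vertices and tw(G) ≥ 3. Combining the bounds, tw(G) = 3.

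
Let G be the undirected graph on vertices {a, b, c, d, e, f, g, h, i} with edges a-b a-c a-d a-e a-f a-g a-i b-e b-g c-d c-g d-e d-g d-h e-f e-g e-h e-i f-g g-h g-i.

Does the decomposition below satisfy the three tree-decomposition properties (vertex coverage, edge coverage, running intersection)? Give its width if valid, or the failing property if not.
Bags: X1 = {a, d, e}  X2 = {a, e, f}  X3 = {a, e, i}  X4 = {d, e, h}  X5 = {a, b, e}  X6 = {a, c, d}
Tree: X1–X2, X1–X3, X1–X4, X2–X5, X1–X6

A tree decomposition must satisfy three properties: every vertex lies in some bag; for every edge, both endpoints lie together in some bag; and for every vertex, the bags containing it form a connected subtree. Here vertex g appears in no bag, so the decomposition is invalid.

No — vertex g appears in no bag.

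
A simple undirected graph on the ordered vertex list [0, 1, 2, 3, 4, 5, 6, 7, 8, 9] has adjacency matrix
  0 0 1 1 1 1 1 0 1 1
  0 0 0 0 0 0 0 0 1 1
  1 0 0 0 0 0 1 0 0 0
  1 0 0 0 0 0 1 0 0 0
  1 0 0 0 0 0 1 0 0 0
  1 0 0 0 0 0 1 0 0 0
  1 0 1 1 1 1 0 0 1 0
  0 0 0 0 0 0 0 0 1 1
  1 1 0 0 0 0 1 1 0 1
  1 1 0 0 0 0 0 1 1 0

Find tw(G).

A width-2 tree decomposition is:
Bags: B1 = {0, 6, 8}  B2 = {0, 3, 6}  B3 = {0, 8, 9}  B4 = {0, 5, 6}  B5 = {7, 8, 9}  B6 = {1, 8, 9}  B7 = {0, 4, 6}  B8 = {0, 2, 6}
Tree: B1–B2, B1–B3, B2–B4, B3–B5, B3–B6, B1–B7, B4–B8
Each bag holds 3 vertices, so the decomposition has width 2, which upper-bounds the treewidth. Conversely, {0, 8, 9} is a clique of size 3, and the vertices of any clique must share a bag in every tree decomposition; so some bag has ≥ 3 vertices and tw(G) ≥ 2. Combining the bounds, tw(G) = 2.

2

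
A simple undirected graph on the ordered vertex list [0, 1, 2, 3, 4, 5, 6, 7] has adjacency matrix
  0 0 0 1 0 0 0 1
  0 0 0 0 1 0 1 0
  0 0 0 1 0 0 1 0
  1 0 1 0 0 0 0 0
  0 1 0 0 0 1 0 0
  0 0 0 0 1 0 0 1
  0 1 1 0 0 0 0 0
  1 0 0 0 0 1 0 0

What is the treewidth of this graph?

A width-2 tree decomposition is:
Bags: B1 = {0, 2, 3}  B2 = {0, 2, 6}  B3 = {0, 1, 6}  B4 = {0, 1, 4}  B5 = {0, 4, 5}  B6 = {0, 5, 7}
Tree: B1–B2, B2–B3, B3–B4, B4–B5, B5–B6
Each bag holds 3 vertices, so the decomposition has width 2, which upper-bounds the treewidth. Since 0–3–2–6–1–4–5–7–0 is a cycle in G, G is not acyclic. Forests are exactly the graphs of treewidth ≤ 1, so tw(G) ≥ 2. Therefore the treewidth is 2.

2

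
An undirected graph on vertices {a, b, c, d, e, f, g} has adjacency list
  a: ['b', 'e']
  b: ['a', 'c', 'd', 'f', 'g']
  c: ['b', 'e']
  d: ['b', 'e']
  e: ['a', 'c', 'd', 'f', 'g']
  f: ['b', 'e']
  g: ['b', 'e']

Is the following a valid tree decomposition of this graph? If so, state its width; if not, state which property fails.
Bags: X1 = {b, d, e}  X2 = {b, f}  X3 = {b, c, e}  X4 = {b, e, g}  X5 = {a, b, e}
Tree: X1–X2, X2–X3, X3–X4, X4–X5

A tree decomposition must satisfy three properties: every vertex lies in some bag; for every edge, both endpoints lie together in some bag; and for every vertex, the bags containing it form a connected subtree. Here edge (e,f) lies in no bag, so the decomposition is invalid.

No — edge (e,f) lies in no bag.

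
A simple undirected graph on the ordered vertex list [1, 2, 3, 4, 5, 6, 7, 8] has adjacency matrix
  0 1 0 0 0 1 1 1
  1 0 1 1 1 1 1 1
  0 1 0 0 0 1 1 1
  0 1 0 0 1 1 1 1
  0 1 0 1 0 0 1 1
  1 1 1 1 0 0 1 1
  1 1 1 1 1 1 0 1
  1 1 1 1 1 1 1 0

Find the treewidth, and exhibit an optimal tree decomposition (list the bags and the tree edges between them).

Each bag holds 5 vertices, so the decomposition has width 4, which upper-bounds the treewidth. Conversely, {2, 4, 5, 7, 8} is a clique of size 5, and the vertices of any clique must share a bag in every tree decomposition; so some bag has ≥ 5 vertices and tw(G) ≥ 4. Hence tw(G) = 4 exactly.

Treewidth 4.
Bags: B1 = {2, 4, 6, 7, 8}  B2 = {2, 4, 5, 7, 8}  B3 = {2, 3, 6, 7, 8}  B4 = {1, 2, 6, 7, 8}
Tree: B1–B2, B1–B3, B1–B4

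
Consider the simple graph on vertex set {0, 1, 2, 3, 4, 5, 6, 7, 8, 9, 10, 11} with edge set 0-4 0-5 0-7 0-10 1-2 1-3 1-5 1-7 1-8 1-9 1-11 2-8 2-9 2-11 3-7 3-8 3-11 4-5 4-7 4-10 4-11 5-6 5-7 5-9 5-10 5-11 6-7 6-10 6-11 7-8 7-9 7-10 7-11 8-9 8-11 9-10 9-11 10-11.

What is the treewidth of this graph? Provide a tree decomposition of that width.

The largest bag has 5 vertices, giving width 4; this decomposition certifies tw(G) ≤ 4. For the lower bound, the 5 vertices {1, 2, 8, 9, 11} are pairwise adjacent, and any tree decomposition puts a clique entirely inside one bag — forcing width ≥ 4. Combining the bounds, tw(G) = 4.

Treewidth 4.
One such decomposition:
Bags: B1 = {1, 5, 7, 9, 11}  B2 = {5, 7, 9, 10, 11}  B3 = {4, 5, 7, 10, 11}  B4 = {1, 7, 8, 9, 11}  B5 = {1, 3, 7, 8, 11}  B6 = {0, 4, 5, 7, 10}  B7 = {1, 2, 8, 9, 11}  B8 = {5, 6, 7, 10, 11}
Tree: B1–B2, B2–B3, B1–B4, B4–B5, B3–B6, B4–B7, B3–B8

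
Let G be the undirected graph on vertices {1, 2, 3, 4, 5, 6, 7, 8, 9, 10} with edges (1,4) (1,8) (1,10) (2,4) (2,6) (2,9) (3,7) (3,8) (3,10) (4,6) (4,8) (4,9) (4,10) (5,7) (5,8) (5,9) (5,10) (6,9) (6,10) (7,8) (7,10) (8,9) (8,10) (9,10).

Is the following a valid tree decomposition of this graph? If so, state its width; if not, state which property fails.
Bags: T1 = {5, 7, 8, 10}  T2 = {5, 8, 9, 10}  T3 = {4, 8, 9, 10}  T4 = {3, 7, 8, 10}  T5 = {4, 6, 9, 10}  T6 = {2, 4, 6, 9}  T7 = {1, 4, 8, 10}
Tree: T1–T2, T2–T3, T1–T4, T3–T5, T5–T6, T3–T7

Every vertex of G appears in some bag (union = {1, 2, 3, 4, 5, 6, 7, 8, 9, 10}); every edge is covered by a bag; and for each vertex v the set of bags containing v is connected in the bag tree. The decomposition is therefore valid. The largest bag has 4 vertices, so the width is 3.

Yes; width 3.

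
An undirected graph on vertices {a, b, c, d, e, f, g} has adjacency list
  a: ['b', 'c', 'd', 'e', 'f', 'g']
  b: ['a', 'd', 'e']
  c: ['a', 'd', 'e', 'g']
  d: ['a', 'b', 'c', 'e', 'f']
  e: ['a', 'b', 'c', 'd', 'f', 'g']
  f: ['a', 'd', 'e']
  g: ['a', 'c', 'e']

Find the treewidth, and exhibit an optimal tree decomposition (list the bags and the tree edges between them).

Treewidth 3.
Bags: B1 = {a, c, d, e}  B2 = {a, b, d, e}  B3 = {a, d, e, f}  B4 = {a, c, e, g}
Tree: B1–B2, B1–B3, B1–B4

Each bag holds 4 vertices, so the decomposition has width 3, which upper-bounds the treewidth. Conversely, {a, c, d, e} is a clique of size 4, and the vertices of any clique must share a bag in every tree decomposition; so some bag has ≥ 4 vertices and tw(G) ≥ 3. Hence tw(G) = 3 exactly.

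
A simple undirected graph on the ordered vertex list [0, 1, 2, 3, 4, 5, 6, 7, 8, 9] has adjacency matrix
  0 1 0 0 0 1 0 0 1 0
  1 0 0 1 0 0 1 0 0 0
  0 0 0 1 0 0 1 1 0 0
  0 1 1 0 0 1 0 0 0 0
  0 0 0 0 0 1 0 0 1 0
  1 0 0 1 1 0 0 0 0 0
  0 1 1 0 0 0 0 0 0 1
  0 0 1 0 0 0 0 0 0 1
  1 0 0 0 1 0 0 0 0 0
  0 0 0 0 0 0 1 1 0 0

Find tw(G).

2

A width-2 tree decomposition is:
Bags: B1 = {4, 5, 8}  B2 = {0, 5, 8}  B3 = {0, 3, 5}  B4 = {0, 1, 3}  B5 = {1, 2, 3}  B6 = {1, 2, 6}  B7 = {2, 6, 7}  B8 = {6, 7, 9}
Tree: B1–B2, B2–B3, B3–B4, B4–B5, B5–B6, B6–B7, B7–B8
The largest bag has 3 vertices, giving width 2; this decomposition certifies tw(G) ≤ 2. For the lower bound, G contains the cycle 4–8–0–5–4, so G is not a forest; only forests have treewidth ≤ 1, hence tw(G) ≥ 2. Therefore the treewidth is 2.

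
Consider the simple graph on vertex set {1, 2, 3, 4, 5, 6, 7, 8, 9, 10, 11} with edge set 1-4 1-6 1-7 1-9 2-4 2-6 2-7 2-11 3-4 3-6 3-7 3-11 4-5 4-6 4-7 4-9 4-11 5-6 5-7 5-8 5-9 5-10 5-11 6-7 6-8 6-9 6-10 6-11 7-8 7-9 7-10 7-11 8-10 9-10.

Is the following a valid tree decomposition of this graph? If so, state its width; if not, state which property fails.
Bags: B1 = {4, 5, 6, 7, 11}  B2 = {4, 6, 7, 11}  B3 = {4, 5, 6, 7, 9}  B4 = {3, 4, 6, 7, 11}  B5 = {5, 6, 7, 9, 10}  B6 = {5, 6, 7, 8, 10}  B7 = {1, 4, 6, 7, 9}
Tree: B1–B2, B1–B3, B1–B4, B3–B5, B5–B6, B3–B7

No — vertex 2 appears in no bag.

A tree decomposition must satisfy three properties: every vertex lies in some bag; for every edge, both endpoints lie together in some bag; and for every vertex, the bags containing it form a connected subtree. Here vertex 2 appears in no bag, so the decomposition is invalid.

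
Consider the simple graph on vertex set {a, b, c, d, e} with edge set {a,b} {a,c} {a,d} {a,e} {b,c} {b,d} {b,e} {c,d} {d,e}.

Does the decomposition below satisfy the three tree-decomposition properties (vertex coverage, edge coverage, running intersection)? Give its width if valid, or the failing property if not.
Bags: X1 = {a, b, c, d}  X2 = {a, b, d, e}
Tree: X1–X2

Yes; width 3.

Checking the three conditions: (i) the bags cover all of {a, b, c, d, e}; (ii) for each edge, some bag contains both endpoints; (iii) the bags containing any fixed vertex form a subtree. All hold, so the decomposition is valid with width 4 − 1 = 3.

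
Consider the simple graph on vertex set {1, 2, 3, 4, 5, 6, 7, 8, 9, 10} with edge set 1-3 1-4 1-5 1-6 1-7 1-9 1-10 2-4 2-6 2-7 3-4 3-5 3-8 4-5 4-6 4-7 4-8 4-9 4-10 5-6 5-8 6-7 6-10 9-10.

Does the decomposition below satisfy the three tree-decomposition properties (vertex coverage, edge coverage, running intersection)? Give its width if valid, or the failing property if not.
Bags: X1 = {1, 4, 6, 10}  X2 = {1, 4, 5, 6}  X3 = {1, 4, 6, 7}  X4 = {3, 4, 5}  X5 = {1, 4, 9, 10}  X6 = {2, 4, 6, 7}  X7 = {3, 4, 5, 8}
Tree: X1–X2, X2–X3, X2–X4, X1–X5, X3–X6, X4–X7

A tree decomposition must satisfy three properties: every vertex lies in some bag; for every edge, both endpoints lie together in some bag; and for every vertex, the bags containing it form a connected subtree. Here edge (1,3) lies in no bag, so the decomposition is invalid.

No — edge (1,3) lies in no bag.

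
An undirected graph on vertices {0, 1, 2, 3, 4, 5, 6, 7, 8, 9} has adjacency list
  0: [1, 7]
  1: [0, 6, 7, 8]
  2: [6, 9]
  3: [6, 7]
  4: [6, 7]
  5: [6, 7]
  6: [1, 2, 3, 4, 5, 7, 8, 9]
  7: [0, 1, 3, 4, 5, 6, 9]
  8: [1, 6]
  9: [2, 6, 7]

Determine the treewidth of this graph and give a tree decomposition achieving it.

Treewidth 2.
One optimal decomposition is:
Bags: B1 = {4, 6, 7}  B2 = {1, 6, 7}  B3 = {6, 7, 9}  B4 = {2, 6, 9}  B5 = {3, 6, 7}  B6 = {0, 1, 7}  B7 = {5, 6, 7}  B8 = {1, 6, 8}
Tree: B1–B2, B1–B3, B3–B4, B1–B5, B2–B6, B5–B7, B2–B8

Every bag has size at most 3, so the width is 3 − 1 = 2 and tw(G) ≤ 2. On the other hand G contains the 3-clique {0, 1, 7}. A clique must lie in a single bag of any decomposition, so no decomposition can have width below 2. The upper and lower bounds meet at 2, so that is the treewidth.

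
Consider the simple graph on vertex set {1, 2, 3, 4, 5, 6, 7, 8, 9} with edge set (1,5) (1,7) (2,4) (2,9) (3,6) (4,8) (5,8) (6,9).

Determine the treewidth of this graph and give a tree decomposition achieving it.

Every bag has size at most 2, so the width is 2 − 1 = 1 and tw(G) ≤ 1. G has an edge, so its treewidth is at least 1. Hence tw(G) = 1 exactly.

Treewidth 1.
Bags: B1 = {3, 6}  B2 = {6, 9}  B3 = {2, 9}  B4 = {2, 4}  B5 = {4, 8}  B6 = {5, 8}  B7 = {1, 5}  B8 = {1, 7}
Tree: B1–B2, B2–B3, B3–B4, B4–B5, B5–B6, B6–B7, B7–B8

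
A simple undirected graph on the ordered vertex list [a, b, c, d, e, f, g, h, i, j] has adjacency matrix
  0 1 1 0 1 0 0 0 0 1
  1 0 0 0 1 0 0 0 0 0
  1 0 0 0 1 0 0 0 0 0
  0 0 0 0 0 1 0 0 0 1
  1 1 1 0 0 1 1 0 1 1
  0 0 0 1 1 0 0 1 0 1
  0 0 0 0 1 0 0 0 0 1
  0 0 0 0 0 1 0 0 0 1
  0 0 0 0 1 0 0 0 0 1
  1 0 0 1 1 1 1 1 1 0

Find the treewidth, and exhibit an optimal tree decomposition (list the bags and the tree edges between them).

Treewidth 2.
Bags: B1 = {a, e, j}  B2 = {e, f, j}  B3 = {e, g, j}  B4 = {a, b, e}  B5 = {d, f, j}  B6 = {e, i, j}  B7 = {f, h, j}  B8 = {a, c, e}
Tree: B1–B2, B1–B3, B1–B4, B2–B5, B3–B6, B5–B7, B1–B8

The largest bag has 3 vertices, giving width 2; this decomposition certifies tw(G) ≤ 2. On the other hand G contains the 3-clique {d, f, j}. A clique must lie in a single bag of any decomposition, so no decomposition can have width below 2. Hence tw(G) = 2 exactly.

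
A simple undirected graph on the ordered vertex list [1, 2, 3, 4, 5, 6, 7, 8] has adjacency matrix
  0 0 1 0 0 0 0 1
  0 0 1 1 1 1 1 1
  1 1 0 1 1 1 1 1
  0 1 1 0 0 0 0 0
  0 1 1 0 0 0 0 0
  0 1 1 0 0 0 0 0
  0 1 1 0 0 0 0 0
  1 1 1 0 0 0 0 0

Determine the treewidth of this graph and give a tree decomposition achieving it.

The largest bag has 3 vertices, giving width 2; this decomposition certifies tw(G) ≤ 2. For the lower bound, the 3 vertices {1, 3, 8} are pairwise adjacent, and any tree decomposition puts a clique entirely inside one bag — forcing width ≥ 2. The upper and lower bounds meet at 2, so that is the treewidth.

Treewidth 2.
One optimal decomposition is:
Bags: B1 = {2, 3, 4}  B2 = {2, 3, 7}  B3 = {2, 3, 8}  B4 = {2, 3, 5}  B5 = {2, 3, 6}  B6 = {1, 3, 8}
Tree: B1–B2, B2–B3, B3–B4, B2–B5, B3–B6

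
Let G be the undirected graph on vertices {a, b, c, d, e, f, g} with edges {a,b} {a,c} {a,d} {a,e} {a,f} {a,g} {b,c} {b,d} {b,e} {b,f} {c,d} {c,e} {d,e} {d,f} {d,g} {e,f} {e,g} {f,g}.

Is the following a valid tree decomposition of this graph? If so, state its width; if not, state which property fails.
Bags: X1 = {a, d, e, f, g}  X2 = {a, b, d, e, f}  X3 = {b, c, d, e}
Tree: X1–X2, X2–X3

A tree decomposition must satisfy three properties: every vertex lies in some bag; for every edge, both endpoints lie together in some bag; and for every vertex, the bags containing it form a connected subtree. Here edge (a,c) lies in no bag, so the decomposition is invalid.

No — edge (a,c) lies in no bag.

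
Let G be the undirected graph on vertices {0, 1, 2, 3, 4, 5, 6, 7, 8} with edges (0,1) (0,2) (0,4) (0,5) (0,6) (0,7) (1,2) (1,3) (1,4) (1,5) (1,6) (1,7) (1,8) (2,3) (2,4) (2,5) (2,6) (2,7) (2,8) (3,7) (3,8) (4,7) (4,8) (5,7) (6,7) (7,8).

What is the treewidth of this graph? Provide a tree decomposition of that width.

The largest bag has 5 vertices, giving width 4; this decomposition certifies tw(G) ≤ 4. For the lower bound, the 5 vertices {0, 1, 2, 4, 7} are pairwise adjacent, and any tree decomposition puts a clique entirely inside one bag — forcing width ≥ 4. The upper and lower bounds meet at 4, so that is the treewidth.

Treewidth 4.
One optimal decomposition is:
Bags: B1 = {0, 1, 2, 4, 7}  B2 = {0, 1, 2, 6, 7}  B3 = {1, 2, 4, 7, 8}  B4 = {1, 2, 3, 7, 8}  B5 = {0, 1, 2, 5, 7}
Tree: B1–B2, B1–B3, B3–B4, B2–B5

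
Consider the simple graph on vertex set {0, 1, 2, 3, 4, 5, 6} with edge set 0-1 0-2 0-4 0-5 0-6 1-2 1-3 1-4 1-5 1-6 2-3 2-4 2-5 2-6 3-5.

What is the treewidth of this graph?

3

A width-3 tree decomposition is:
Bags: B1 = {0, 1, 2, 5}  B2 = {0, 1, 2, 6}  B3 = {0, 1, 2, 4}  B4 = {1, 2, 3, 5}
Tree: B1–B2, B2–B3, B1–B4
Each bag holds 4 vertices, so the decomposition has width 3, which upper-bounds the treewidth. On the other hand G contains the 4-clique {0, 1, 2, 4}. A clique must lie in a single bag of any decomposition, so no decomposition can have width below 3. Combining the bounds, tw(G) = 3.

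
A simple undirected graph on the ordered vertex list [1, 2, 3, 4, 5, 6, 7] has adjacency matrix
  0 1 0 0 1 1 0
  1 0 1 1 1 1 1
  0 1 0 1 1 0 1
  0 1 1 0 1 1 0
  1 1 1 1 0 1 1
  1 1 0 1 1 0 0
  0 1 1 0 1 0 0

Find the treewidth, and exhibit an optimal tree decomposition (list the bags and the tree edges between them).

Each bag holds 4 vertices, so the decomposition has width 3, which upper-bounds the treewidth. On the other hand G contains the 4-clique {1, 2, 5, 6}. A clique must lie in a single bag of any decomposition, so no decomposition can have width below 3. Therefore the treewidth is 3.

Treewidth 3.
One optimal decomposition is:
Bags: B1 = {2, 3, 4, 5}  B2 = {2, 4, 5, 6}  B3 = {1, 2, 5, 6}  B4 = {2, 3, 5, 7}
Tree: B1–B2, B2–B3, B1–B4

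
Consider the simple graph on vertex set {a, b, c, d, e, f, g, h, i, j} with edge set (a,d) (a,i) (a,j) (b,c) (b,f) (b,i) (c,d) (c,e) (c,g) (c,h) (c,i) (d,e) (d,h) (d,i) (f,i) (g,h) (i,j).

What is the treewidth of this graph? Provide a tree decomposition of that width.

Treewidth 2.
Bags: B1 = {a, d, i}  B2 = {c, d, i}  B3 = {b, c, i}  B4 = {c, d, e}  B5 = {b, f, i}  B6 = {c, d, h}  B7 = {a, i, j}  B8 = {c, g, h}
Tree: B1–B2, B2–B3, B2–B4, B3–B5, B2–B6, B1–B7, B6–B8

The largest bag has 3 vertices, giving width 2; this decomposition certifies tw(G) ≤ 2. Conversely, {c, g, h} is a clique of size 3, and the vertices of any clique must share a bag in every tree decomposition; so some bag has ≥ 3 vertices and tw(G) ≥ 2. The upper and lower bounds meet at 2, so that is the treewidth.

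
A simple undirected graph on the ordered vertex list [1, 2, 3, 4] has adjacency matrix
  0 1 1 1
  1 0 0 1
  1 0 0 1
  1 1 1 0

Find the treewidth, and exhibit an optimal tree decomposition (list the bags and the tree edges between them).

Treewidth 2.
One optimal decomposition is:
Bags: B1 = {1, 3, 4}  B2 = {1, 2, 4}
Tree: B1–B2

Each bag holds 3 vertices, so the decomposition has width 2, which upper-bounds the treewidth. For the lower bound, the 3 vertices {1, 2, 4} are pairwise adjacent, and any tree decomposition puts a clique entirely inside one bag — forcing width ≥ 2. Therefore the treewidth is 2.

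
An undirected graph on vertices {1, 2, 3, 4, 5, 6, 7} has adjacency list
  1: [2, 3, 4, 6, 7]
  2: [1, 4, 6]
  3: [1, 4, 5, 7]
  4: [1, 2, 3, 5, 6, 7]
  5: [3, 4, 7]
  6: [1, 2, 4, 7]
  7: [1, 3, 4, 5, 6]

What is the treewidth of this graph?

3

A width-3 tree decomposition is:
Bags: B1 = {1, 4, 6, 7}  B2 = {1, 3, 4, 7}  B3 = {3, 4, 5, 7}  B4 = {1, 2, 4, 6}
Tree: B1–B2, B2–B3, B1–B4
Every bag has size at most 4, so the width is 4 − 1 = 3 and tw(G) ≤ 3. On the other hand G contains the 4-clique {1, 3, 4, 7}. A clique must lie in a single bag of any decomposition, so no decomposition can have width below 3. Combining the bounds, tw(G) = 3.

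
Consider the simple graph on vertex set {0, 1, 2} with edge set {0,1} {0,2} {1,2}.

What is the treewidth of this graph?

A width-2 tree decomposition is:
Bags: B1 = {0, 1, 2}
Tree: (single bag)
A single bag containing all 3 vertices is trivially a valid decomposition of width 2. On the other hand G contains the 3-clique {0, 1, 2}. A clique must lie in a single bag of any decomposition, so no decomposition can have width below 2. Hence tw(G) = 2 exactly.

2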